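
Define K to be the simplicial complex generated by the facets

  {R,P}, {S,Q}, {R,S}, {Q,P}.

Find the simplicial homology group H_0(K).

We work with the vertex ordering P < Q < R < S. The simplices of K, each written with vertices in increasing order, are:

  0-simplices (4): P, Q, R, S
  1-simplices (4): PQ, PR, QS, RS

so the chain groups are C_0 ≅ Z^4, C_1 ≅ Z^4.

The boundary map ∂_1: C_1 → C_0 is given by ∂[p,q] = [q] − [p]. For instance
  ∂RS = S − R.
As a 4×4 matrix over Z this has rank 3, with invariant factors (1,1,1).

Reading off H_k = ker ∂_k / im ∂_{k+1}:

  H_0: rank C_0 − rank ∂_1 = 4 − 3 = 1, and the invariant factors of ∂_1 are all 1, so H_0 ≅ Z.

H_0 = Z.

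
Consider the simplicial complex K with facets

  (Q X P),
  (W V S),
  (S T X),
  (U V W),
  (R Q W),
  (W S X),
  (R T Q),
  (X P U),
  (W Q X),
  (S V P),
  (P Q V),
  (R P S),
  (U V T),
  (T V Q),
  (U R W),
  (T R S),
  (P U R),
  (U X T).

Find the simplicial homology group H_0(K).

H_0 = Z.

We work with the vertex ordering P < Q < R < S < T < U < V < W < X. The simplices of K, each written with vertices in increasing order, are:

  0-simplices (9): P, Q, R, S, T, U, V, W, X
  1-simplices (27): PQ, PR, PS, PU, PV, PX, QR, QT, QV, QW, QX, RS, RT, RU, RW, ST, SV, SW, SX, TU, TV, TX, UV, UW, UX, VW, WX
  2-simplices (18): PQV, PQX, PRS, PRU, PSV, PUX, QRT, QRW, QTV, QWX, RST, RUW, STX, SVW, SWX, TUV, TUX, UVW

giving chain groups C_0 ≅ Z^9, C_1 ≅ Z^27, C_2 ≅ Z^18.

∂_1: C_1 → C_0 maps an edge to its endpoints' difference, ∂[p,q] = q − p.
This gives a 9×27 integer matrix of rank 8; reducing to Smith normal form yields diagonal entries (1,1,1,1,1,1,1,1).

The boundary map ∂_2: C_2 → C_1 sends each 2-simplex [p,q,r] to [q,r] − [p,r] + [p,q]. For instance
  ∂STX = TX − SX + ST,
  ∂PRU = RU − PU + PR.
This gives a 27×18 integer matrix of rank 17; reducing to Smith normal form yields diagonal entries (1,1,1,1,1,1,1,1,1,1,1,1,1,1,1,1,1).

Now H_k = ker ∂_k / im ∂_{k+1}, so:

  H_0: rank C_0 − rank ∂_1 = 9 − 8 = 1, and the invariant factors of ∂_1 are all 1, so H_0 ≅ Z.

(K is a triangulation of the torus T^2.)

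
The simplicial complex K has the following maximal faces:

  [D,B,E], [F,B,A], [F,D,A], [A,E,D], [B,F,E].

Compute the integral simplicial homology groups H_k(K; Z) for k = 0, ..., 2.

Order the vertices as A < B < D < E < F. Listing each simplex with vertices in this order, K has dimension 2 with simplices:

  0-simplices (5): A, B, D, E, F
  1-simplices (10): AB, AD, AE, AF, BD, BE, BF, DE, DF, EF
  2-simplices (5): ABF, ADE, ADF, BDE, BEF

giving chain groups C_0 ≅ Z^5, C_1 ≅ Z^10, C_2 ≅ Z^5.

Boundary ∂_1: C_1 → C_0 is given by ∂[p,q] = [q] − [p]. For instance
  ∂BF = F − B.
The 5×10 boundary matrix has rank 4 and Smith normal form diag(1,1,1,1).

The boundary map ∂_2: C_2 → C_1 acts by ∂[p,q,r] = [q,r] − [p,r] + [p,q]. For instance
  ∂BDE = DE − BE + BD,
  ∂BEF = EF − BF + BE.
As a 10×5 matrix over Z this has rank 5, with invariant factors (1,1,1,1,1).

Reading off H_k = ker ∂_k / im ∂_{k+1}:

  H_0: rank C_0 − rank ∂_1 = 5 − 4 = 1, and the invariant factors of ∂_1 are all 1, so H_0 ≅ Z.
  H_1: rank ker ∂_1 − rank ∂_2 = (10 − 4) − 5 = 1, and the invariant factors of ∂_2 are all 1, so H_1 ≅ Z.
  H_2: rank ker ∂_2 − rank ∂_3 = (5 − 5) − 0 = 0, and there is no ∂_3, so H_2 ≅ 0.

H_0 ≅ Z,  H_1 ≅ Z,  H_2 = 0.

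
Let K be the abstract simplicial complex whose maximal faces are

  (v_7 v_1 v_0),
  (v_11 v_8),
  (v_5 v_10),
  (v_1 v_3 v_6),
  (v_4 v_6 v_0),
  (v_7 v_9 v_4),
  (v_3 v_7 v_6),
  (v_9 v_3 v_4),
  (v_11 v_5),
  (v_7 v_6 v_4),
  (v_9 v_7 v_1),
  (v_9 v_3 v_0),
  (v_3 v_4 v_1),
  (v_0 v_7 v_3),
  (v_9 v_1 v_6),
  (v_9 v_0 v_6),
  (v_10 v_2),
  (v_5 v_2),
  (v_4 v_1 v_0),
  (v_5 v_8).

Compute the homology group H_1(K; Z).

Take the total order v_0 < v_1 < v_2 < v_3 < v_4 < v_5 < v_6 < v_7 < v_8 < v_9 < v_10 < v_11 on the vertex set. Then K (dimension 2) consists of the simplices:

  0-simplices (12): [v_0], [v_1], [v_2], [v_3], [v_4], [v_5], [v_6], [v_7], [v_8], [v_9], [v_10], [v_11]
  1-simplices (27): (27 of them)
  2-simplices (14): (14 of them)

giving chain groups C_0 ≅ Z^12, C_1 ≅ Z^27, C_2 ≅ Z^14.

∂_1: C_1 → C_0 maps an edge to its endpoints' difference, ∂[p,q] = q − p. For instance
  ∂[v_0,v_9] = [v_9] − [v_0].
The resulting 12×27 matrix has rank 10, and its Smith normal form has invariant factors (1,1,1,1,1,1,1,1,1,1).

Boundary ∂_2: C_2 → C_1 sends each 2-simplex [p,q,r] to [q,r] − [p,r] + [p,q]. For instance
  ∂[v_1,v_6,v_9] = [v_6,v_9] − [v_1,v_9] + [v_1,v_6],
  ∂[v_0,v_3,v_9] = [v_3,v_9] − [v_0,v_9] + [v_0,v_3].
The resulting 27×14 matrix has rank 13, and its Smith normal form has invariant factors (1,1,1,1,1,1,1,1,1,1,1,1,1).

Computing H_k = (kernel of ∂_k) / (image of ∂_{k+1}):

  H_1: rank ker ∂_1 − rank ∂_2 = (27 − 10) − 13 = 4, and the invariant factors of ∂_2 are all 1, so H_1 ≅ Z^4.

H_1 ≅ Z^4.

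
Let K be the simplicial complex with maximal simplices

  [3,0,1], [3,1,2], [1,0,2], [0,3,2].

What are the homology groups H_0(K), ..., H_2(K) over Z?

Take the total order 0 < 1 < 2 < 3 on the vertex set. Then K (dimension 2) consists of the simplices:

  0-simplices (4): [0], [1], [2], [3]
  1-simplices (6): [0,1], [0,2], [0,3], [1,2], [1,3], [2,3]
  2-simplices (4): [0,1,2], [0,1,3], [0,2,3], [1,2,3]

giving chain groups C_0 ≅ Z^4, C_1 ≅ Z^6, C_2 ≅ Z^4.

Boundary ∂_1: C_1 → C_0 sends each edge [p,q] (with p < q) to q − p.
As a 4×6 matrix over Z this has rank 3, with invariant factors (1,1,1).

The boundary map ∂_2: C_2 → C_1 acts by ∂[p,q,r] = [q,r] − [p,r] + [p,q]. For instance
  ∂[1,2,3] = [2,3] − [1,3] + [1,2],
  ∂[0,1,3] = [1,3] − [0,3] + [0,1].
The 6×4 boundary matrix has rank 3 and Smith normal form diag(1,1,1).

From H_k ≅ ker(∂_k) / im(∂_{k+1}) we obtain:

  H_0: rank C_0 − rank ∂_1 = 4 − 3 = 1, and the invariant factors of ∂_1 are all 1, so H_0 ≅ Z.
  H_1: rank ker ∂_1 − rank ∂_2 = (6 − 3) − 3 = 0, and the invariant factors of ∂_2 are all 1, so H_1 ≅ 0.
  H_2: rank ker ∂_2 − rank ∂_3 = (4 − 3) − 0 = 1, and there is no ∂_3, so H_2 ≅ Z.

(K is a triangulation of the 2-sphere S^2.)

H_0 = Z,  H_1 = 0,  H_2 = Z.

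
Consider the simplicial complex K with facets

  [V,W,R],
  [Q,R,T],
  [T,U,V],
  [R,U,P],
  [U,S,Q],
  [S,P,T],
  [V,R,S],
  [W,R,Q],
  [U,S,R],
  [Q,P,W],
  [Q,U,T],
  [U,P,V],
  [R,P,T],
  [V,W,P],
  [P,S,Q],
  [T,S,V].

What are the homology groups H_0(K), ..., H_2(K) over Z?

H_0 ≅ Z,  H_1 ≅ Z^2,  H_2 ≅ Z.

Take the total order P < Q < R < S < T < U < V < W on the vertex set. Then K (dimension 2) consists of the simplices:

  0-simplices (8): P, Q, R, S, T, U, V, W
  1-simplices (24): PQ, PR, PS, PT, PU, PV, PW, QR, QS, QT, QU, QW, RS, RT, RU, RV, RW, ST, SU, SV, TU, TV, UV, VW
  2-simplices (16): PQS, PQW, PRT, PRU, PST, PUV, PVW, QRT, QRW, QSU, QTU, RSU, RSV, RVW, STV, TUV

so the chain groups are C_0 ≅ Z^8, C_1 ≅ Z^24, C_2 ≅ Z^16.

∂_1: C_1 → C_0 is given by ∂[p,q] = [q] − [p].
The resulting 8×24 matrix has rank 7, and its Smith normal form has invariant factors (1,1,1,1,1,1,1).

Boundary ∂_2: C_2 → C_1 maps a triangle to the signed sum of its edges. For instance
  ∂QTU = TU − QU + QT,
  ∂PUV = UV − PV + PU.
This gives a 24×16 integer matrix of rank 15; reducing to Smith normal form yields diagonal entries (1,1,1,1,1,1,1,1,1,1,1,1,1,1,1).

Computing H_k = (kernel of ∂_k) / (image of ∂_{k+1}):

  H_0: rank C_0 − rank ∂_1 = 8 − 7 = 1, and the invariant factors of ∂_1 are all 1, so H_0 ≅ Z.
  H_1: rank ker ∂_1 − rank ∂_2 = (24 − 7) − 15 = 2, and the invariant factors of ∂_2 are all 1, so H_1 ≅ Z^2.
  H_2: rank ker ∂_2 − rank ∂_3 = (16 − 15) − 0 = 1, and there is no ∂_3, so H_2 ≅ Z.

As a check, the Euler characteristic is 8 − 24 + 16 = 0, which agrees with 1 − 2 + 1 = 0.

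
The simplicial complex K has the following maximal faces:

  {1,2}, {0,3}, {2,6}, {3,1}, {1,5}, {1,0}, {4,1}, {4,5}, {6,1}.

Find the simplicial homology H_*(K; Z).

H_0 = Z,  H_1 = Z^3.

We work with the vertex ordering 0 < 1 < 2 < 3 < 4 < 5 < 6. The simplices of K, each written with vertices in increasing order, are:

  0-simplices (7): [0], [1], [2], [3], [4], [5], [6]
  1-simplices (9): [0,1], [0,3], [1,2], [1,3], [1,4], [1,5], [1,6], [2,6], [4,5]

Hence C_0 ≅ Z^7, C_1 ≅ Z^9.

The boundary map ∂_1: C_1 → C_0 is given by ∂[p,q] = [q] − [p].
The 7×9 boundary matrix has rank 6 and Smith normal form diag(1,1,1,1,1,1).

From H_k ≅ ker(∂_k) / im(∂_{k+1}) we obtain:

  H_0: rank C_0 − rank ∂_1 = 7 − 6 = 1, and the invariant factors of ∂_1 are all 1, so H_0 ≅ Z.
  H_1: rank ker ∂_1 − rank ∂_2 = (9 − 6) − 0 = 3, and there is no ∂_2, so H_1 ≅ Z^3.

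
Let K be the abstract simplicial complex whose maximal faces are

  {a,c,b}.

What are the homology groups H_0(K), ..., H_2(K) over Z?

H_0 = Z,  H_1 = 0,  H_2 = 0.

Fix the vertex order a < b < c and write every simplex with vertices in increasing order. Then dim K = 2 and the simplices of K are:

  0-simplices (3): a, b, c
  1-simplices (3): ab, ac, bc
  2-simplices (1): abc

so the chain groups are C_0 ≅ Z^3, C_1 ≅ Z^3, C_2 ≅ Z^1.

Boundary ∂_1: C_1 → C_0 maps an edge to its endpoints' difference, ∂[p,q] = q − p. For instance
  ∂ab = b − a.
As a 3×3 matrix over Z this has rank 2, with invariant factors (1,1).

Boundary ∂_2: C_2 → C_1 maps a triangle to the signed sum of its edges. For instance
  ∂abc = bc − ac + ab.
The resulting 3×1 matrix has rank 1, and its Smith normal form has invariant factors (1).

Computing H_k = (kernel of ∂_k) / (image of ∂_{k+1}):

  H_0: rank C_0 − rank ∂_1 = 3 − 2 = 1, and the invariant factors of ∂_1 are all 1, so H_0 = Z.
  H_1: rank ker ∂_1 − rank ∂_2 = (3 − 2) − 1 = 0, and the invariant factors of ∂_2 are all 1, so H_1 = 0.
  H_2: rank ker ∂_2 − rank ∂_3 = (1 − 1) − 0 = 0, and there is no ∂_3, so H_2 = 0.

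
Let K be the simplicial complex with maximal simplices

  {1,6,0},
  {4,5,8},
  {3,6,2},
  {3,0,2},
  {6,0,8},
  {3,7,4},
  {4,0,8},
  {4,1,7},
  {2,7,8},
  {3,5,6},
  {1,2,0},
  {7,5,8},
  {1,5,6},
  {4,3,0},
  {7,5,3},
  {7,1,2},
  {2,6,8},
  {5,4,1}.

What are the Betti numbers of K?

Order the vertices as 0 < 1 < 2 < 3 < 4 < 5 < 6 < 7 < 8. Listing each simplex with vertices in this order, K has dimension 2 with simplices:

  0-simplices (9): [0], [1], [2], [3], [4], [5], [6], [7], [8]
  1-simplices (27): (27 of them)
  2-simplices (18): [0,1,2], [0,1,6], [0,2,3], [0,3,4], [0,4,8], [0,6,8], [1,2,7], [1,4,5], [1,4,7], [1,5,6], [2,3,6], [2,6,8], [2,7,8], [3,4,7], [3,5,6], [3,5,7], [4,5,8], [5,7,8]

giving chain groups C_0 ≅ Z^9, C_1 ≅ Z^27, C_2 ≅ Z^18.

The boundary map ∂_1: C_1 → C_0 is given by ∂[p,q] = [q] − [p]. For instance
  ∂[4,5] = [5] − [4].
The resulting 9×27 matrix has rank 8, and its Smith normal form has invariant factors (1,1,1,1,1,1,1,1).

Boundary ∂_2: C_2 → C_1 sends each 2-simplex [p,q,r] to [q,r] − [p,r] + [p,q]. For instance
  ∂[5,7,8] = [7,8] − [5,8] + [5,7],
  ∂[0,1,2] = [1,2] − [0,2] + [0,1].
The 27×18 boundary matrix has rank 18 and Smith normal form diag(1,1,1,1,1,1,1,1,1,1,1,1,1,1,1,1,1,2).

Reading off H_k = ker ∂_k / im ∂_{k+1}:

  H_0: rank C_0 − rank ∂_1 = 9 − 8 = 1, and the invariant factors of ∂_1 are all 1, so H_0 = Z.
  H_1: rank ker ∂_1 − rank ∂_2 = (27 − 8) − 18 = 1, and ∂_2 has invariant factor 2 > 1, so H_1 = Z ⊕ Z/2Z.
  H_2: rank ker ∂_2 − rank ∂_3 = (18 − 18) − 0 = 0, and there is no ∂_3, so H_2 = 0.

As a check, the Euler characteristic is 9 − 27 + 18 = 0, which agrees with 1 − 1 + 0 = 0.
(K is a triangulation of the Klein bottle.)

Hence the Betti numbers are b_0 = 1, b_1 = 1, b_2 = 0.

b_0 = 1, b_1 = 1, b_2 = 0.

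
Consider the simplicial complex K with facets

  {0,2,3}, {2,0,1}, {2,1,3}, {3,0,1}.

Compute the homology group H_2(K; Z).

H_2 = Z.

Order the vertices as 0 < 1 < 2 < 3. Listing each simplex with vertices in this order, K has dimension 2 with simplices:

  0-simplices (4): [0], [1], [2], [3]
  1-simplices (6): [0,1], [0,2], [0,3], [1,2], [1,3], [2,3]
  2-simplices (4): [0,1,2], [0,1,3], [0,2,3], [1,2,3]

so the chain groups are C_0 ≅ Z^4, C_1 ≅ Z^6, C_2 ≅ Z^4.

Boundary ∂_1: C_1 → C_0 is given by ∂[p,q] = [q] − [p]. For instance
  ∂[0,1] = [1] − [0].
This gives a 4×6 integer matrix of rank 3; reducing to Smith normal form yields diagonal entries (1,1,1).

Boundary ∂_2: C_2 → C_1 maps a triangle to the signed sum of its edges. For instance
  ∂[0,1,2] = [1,2] − [0,2] + [0,1],
  ∂[0,2,3] = [2,3] − [0,3] + [0,2].
As a 6×4 matrix over Z this has rank 3, with invariant factors (1,1,1).

Computing H_k = (kernel of ∂_k) / (image of ∂_{k+1}):

  H_2: rank ker ∂_2 − rank ∂_3 = (4 − 3) − 0 = 1, and there is no ∂_3, so H_2 ≅ Z.

(K is a triangulation of the 2-sphere S^2.)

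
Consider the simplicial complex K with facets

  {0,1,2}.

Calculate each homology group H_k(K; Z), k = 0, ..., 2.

Order the vertices as 0 < 1 < 2. Listing each simplex with vertices in this order, K has dimension 2 with simplices:

  0-simplices (3): [0], [1], [2]
  1-simplices (3): [0,1], [0,2], [1,2]
  2-simplices (1): [0,1,2]

giving chain groups C_0 ≅ Z^3, C_1 ≅ Z^3, C_2 ≅ Z^1.

∂_1: C_1 → C_0 sends each edge [p,q] (with p < q) to q − p. For instance
  ∂[0,1] = [1] − [0].
This gives a 3×3 integer matrix of rank 2; reducing to Smith normal form yields diagonal entries (1,1).

Boundary ∂_2: C_2 → C_1 acts by ∂[p,q,r] = [q,r] − [p,r] + [p,q]. For instance
  ∂[0,1,2] = [1,2] − [0,2] + [0,1].
As a 3×1 matrix over Z this has rank 1, with invariant factors (1).

Computing H_k = (kernel of ∂_k) / (image of ∂_{k+1}):

  H_0: rank C_0 − rank ∂_1 = 3 − 2 = 1, and the invariant factors of ∂_1 are all 1, so H_0 ≅ Z.
  H_1: rank ker ∂_1 − rank ∂_2 = (3 − 2) − 1 = 0, and the invariant factors of ∂_2 are all 1, so H_1 ≅ 0.
  H_2: rank ker ∂_2 − rank ∂_3 = (1 − 1) − 0 = 0, and there is no ∂_3, so H_2 ≅ 0.

(K is a triangulation of the 2-simplex.)

H_0 ≅ Z,  H_1 = 0,  H_2 = 0.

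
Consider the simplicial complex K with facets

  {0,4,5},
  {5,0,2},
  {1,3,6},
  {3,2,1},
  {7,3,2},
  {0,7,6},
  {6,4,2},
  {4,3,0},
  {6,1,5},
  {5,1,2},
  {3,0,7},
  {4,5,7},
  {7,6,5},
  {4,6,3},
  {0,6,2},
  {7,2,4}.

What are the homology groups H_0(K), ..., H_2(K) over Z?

Take the total order 0 < 1 < 2 < 3 < 4 < 5 < 6 < 7 on the vertex set. Then K (dimension 2) consists of the simplices:

  0-simplices (8): [0], [1], [2], [3], [4], [5], [6], [7]
  1-simplices (24): (24 of them)
  2-simplices (16): [0,2,5], [0,2,6], [0,3,4], [0,3,7], [0,4,5], [0,6,7], [1,2,3], [1,2,5], [1,3,6], [1,5,6], [2,3,7], [2,4,6], [2,4,7], [3,4,6], [4,5,7], [5,6,7]

giving chain groups C_0 ≅ Z^8, C_1 ≅ Z^24, C_2 ≅ Z^16.

The boundary map ∂_1: C_1 → C_0 maps an edge to its endpoints' difference, ∂[p,q] = q − p. For instance
  ∂[5,7] = [7] − [5].
The resulting 8×24 matrix has rank 7, and its Smith normal form has invariant factors (1,1,1,1,1,1,1).

∂_2: C_2 → C_1 acts by ∂[p,q,r] = [q,r] − [p,r] + [p,q]. For instance
  ∂[3,4,6] = [4,6] − [3,6] + [3,4],
  ∂[4,5,7] = [5,7] − [4,7] + [4,5].
The 24×16 boundary matrix has rank 15 and Smith normal form diag(1,1,1,1,1,1,1,1,1,1,1,1,1,1,1).

Computing H_k = (kernel of ∂_k) / (image of ∂_{k+1}):

  H_0: rank C_0 − rank ∂_1 = 8 − 7 = 1, and the invariant factors of ∂_1 are all 1, so H_0 = Z.
  H_1: rank ker ∂_1 − rank ∂_2 = (24 − 7) − 15 = 2, and the invariant factors of ∂_2 are all 1, so H_1 = Z^2.
  H_2: rank ker ∂_2 − rank ∂_3 = (16 − 15) − 0 = 1, and there is no ∂_3, so H_2 = Z.

H_0 ≅ Z,  H_1 ≅ Z^2,  H_2 ≅ Z.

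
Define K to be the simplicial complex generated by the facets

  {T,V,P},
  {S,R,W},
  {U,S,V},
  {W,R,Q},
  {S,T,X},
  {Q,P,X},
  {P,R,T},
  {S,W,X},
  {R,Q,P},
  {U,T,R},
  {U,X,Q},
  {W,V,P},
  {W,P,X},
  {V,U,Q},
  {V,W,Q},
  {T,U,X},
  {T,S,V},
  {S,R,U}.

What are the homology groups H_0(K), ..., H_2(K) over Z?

H_0 ≅ Z,  H_1 ≅ Z ⊕ Z/2,  H_2 = 0.

Order the vertices as P < Q < R < S < T < U < V < W < X. Listing each simplex with vertices in this order, K has dimension 2 with simplices:

  0-simplices (9): P, Q, R, S, T, U, V, W, X
  1-simplices (27): PQ, PR, PT, PV, PW, PX, QR, QU, QV, QW, QX, RS, RT, RU, RW, ST, SU, SV, SW, SX, TU, TV, TX, UV, UX, VW, WX
  2-simplices (18): PQR, PQX, PRT, PTV, PVW, PWX, QRW, QUV, QUX, QVW, RSU, RSW, RTU, STV, STX, SUV, SWX, TUX

Hence C_0 ≅ Z^9, C_1 ≅ Z^27, C_2 ≅ Z^18.

Boundary ∂_1: C_1 → C_0 sends each edge [p,q] (with p < q) to q − p. For instance
  ∂PT = T − P.
The resulting 9×27 matrix has rank 8, and its Smith normal form has invariant factors (1,1,1,1,1,1,1,1).

∂_2: C_2 → C_1 maps a triangle to the signed sum of its edges. For instance
  ∂TUX = UX − TX + TU,
  ∂SWX = WX − SX + SW.
This gives a 27×18 integer matrix of rank 18; reducing to Smith normal form yields diagonal entries (1,1,1,1,1,1,1,1,1,1,1,1,1,1,1,1,1,2).

Reading off H_k = ker ∂_k / im ∂_{k+1}:

  H_0: rank C_0 − rank ∂_1 = 9 − 8 = 1, and the invariant factors of ∂_1 are all 1, so H_0 ≅ Z.
  H_1: rank ker ∂_1 − rank ∂_2 = (27 − 8) − 18 = 1, and ∂_2 has invariant factor 2 > 1, so H_1 ≅ Z ⊕ Z/2.
  H_2: rank ker ∂_2 − rank ∂_3 = (18 − 18) − 0 = 0, and there is no ∂_3, so H_2 ≅ 0.

(K is a triangulation of the Klein bottle.)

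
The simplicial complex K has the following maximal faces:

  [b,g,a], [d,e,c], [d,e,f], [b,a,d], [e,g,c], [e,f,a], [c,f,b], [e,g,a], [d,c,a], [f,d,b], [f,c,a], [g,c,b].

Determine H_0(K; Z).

Order the vertices as a < b < c < d < e < f < g. Listing each simplex with vertices in this order, K has dimension 2 with simplices:

  0-simplices (7): a, b, c, d, e, f, g
  1-simplices (18): ab, ac, ad, ae, af, ag, bc, bd, bf, bg, cd, ce, cf, cg, de, df, ef, eg
  2-simplices (12): abd, abg, acd, acf, aef, aeg, bcf, bcg, bdf, cde, ceg, def

Hence C_0 ≅ Z^7, C_1 ≅ Z^18, C_2 ≅ Z^12.

The boundary map ∂_1: C_1 → C_0 sends each edge [p,q] (with p < q) to q − p.
This gives a 7×18 integer matrix of rank 6; reducing to Smith normal form yields diagonal entries (1,1,1,1,1,1).

The boundary map ∂_2: C_2 → C_1 sends each 2-simplex [p,q,r] to [q,r] − [p,r] + [p,q]. For instance
  ∂abd = bd − ad + ab,
  ∂aef = ef − af + ae.
As a 18×12 matrix over Z this has rank 12, with invariant factors (1,1,1,1,1,1,1,1,1,1,1,2).

From H_k ≅ ker(∂_k) / im(∂_{k+1}) we obtain:

  H_0: rank C_0 − rank ∂_1 = 7 − 6 = 1, and the invariant factors of ∂_1 are all 1, so H_0 = Z.

H_0 = Z.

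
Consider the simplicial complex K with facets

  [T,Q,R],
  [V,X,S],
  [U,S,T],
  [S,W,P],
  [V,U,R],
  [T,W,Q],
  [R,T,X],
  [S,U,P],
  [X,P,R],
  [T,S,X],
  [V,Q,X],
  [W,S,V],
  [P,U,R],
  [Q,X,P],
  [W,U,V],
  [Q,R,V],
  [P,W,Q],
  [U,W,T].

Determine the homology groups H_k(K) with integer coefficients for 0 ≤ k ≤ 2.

H_0 ≅ Z,  H_1 ≅ Z ⊕ Z/2Z,  H_2 = 0.

We work with the vertex ordering P < Q < R < S < T < U < V < W < X. The simplices of K, each written with vertices in increasing order, are:

  0-simplices (9): P, Q, R, S, T, U, V, W, X
  1-simplices (27): PQ, PR, PS, PU, PW, PX, QR, QT, QV, QW, QX, RT, RU, RV, RX, ST, SU, SV, SW, SX, TU, TW, TX, UV, UW, VW, VX
  2-simplices (18): PQW, PQX, PRU, PRX, PSU, PSW, QRT, QRV, QTW, QVX, RTX, RUV, STU, STX, SVW, SVX, TUW, UVW

so the chain groups are C_0 ≅ Z^9, C_1 ≅ Z^27, C_2 ≅ Z^18.

∂_1: C_1 → C_0 maps an edge to its endpoints' difference, ∂[p,q] = q − p.
The resulting 9×27 matrix has rank 8, and its Smith normal form has invariant factors (1,1,1,1,1,1,1,1).

∂_2: C_2 → C_1 maps a triangle to the signed sum of its edges. For instance
  ∂PSU = SU − PU + PS,
  ∂PQW = QW − PW + PQ.
The 27×18 boundary matrix has rank 18 and Smith normal form diag(1,1,1,1,1,1,1,1,1,1,1,1,1,1,1,1,1,2).

Now H_k = ker ∂_k / im ∂_{k+1}, so:

  H_0: rank C_0 − rank ∂_1 = 9 − 8 = 1, and the invariant factors of ∂_1 are all 1, so H_0 ≅ Z.
  H_1: rank ker ∂_1 − rank ∂_2 = (27 − 8) − 18 = 1, and ∂_2 has invariant factor 2 > 1, so H_1 ≅ Z ⊕ Z/2Z.
  H_2: rank ker ∂_2 − rank ∂_3 = (18 − 18) − 0 = 0, and there is no ∂_3, so H_2 ≅ 0.

As a check, the Euler characteristic is 9 − 27 + 18 = 0, which agrees with 1 − 1 + 0 = 0.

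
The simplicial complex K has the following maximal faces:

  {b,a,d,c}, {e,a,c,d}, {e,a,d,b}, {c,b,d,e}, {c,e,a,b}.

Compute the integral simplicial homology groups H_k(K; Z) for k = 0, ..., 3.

H_0 ≅ Z,  H_1 = 0,  H_2 = 0,  H_3 ≅ Z.

Order the vertices as a < b < c < d < e. Listing each simplex with vertices in this order, K has dimension 3 with simplices:

  0-simplices (5): a, b, c, d, e
  1-simplices (10): ab, ac, ad, ae, bc, bd, be, cd, ce, de
  2-simplices (10): abc, abd, abe, acd, ace, ade, bcd, bce, bde, cde
  3-simplices (5): abcd, abce, abde, acde, bcde

so the chain groups are C_0 ≅ Z^5, C_1 ≅ Z^10, C_2 ≅ Z^10, C_3 ≅ Z^5.

∂_1: C_1 → C_0 sends each edge [p,q] (with p < q) to q − p. For instance
  ∂bd = d − b.
As a 5×10 matrix over Z this has rank 4, with invariant factors (1,1,1,1).

∂_2: C_2 → C_1 sends each 2-simplex [p,q,r] to [q,r] − [p,r] + [p,q]. For instance
  ∂acd = cd − ad + ac,
  ∂bcd = cd − bd + bc.
This gives a 10×10 integer matrix of rank 6; reducing to Smith normal form yields diagonal entries (1,1,1,1,1,1).

∂_3: C_3 → C_2 sends each 3-simplex σ to the alternating sum Σ_i (−1)^i (σ with its i-th vertex removed). For instance
  ∂abde = bde − ade + abe − abd,
  ∂abce = bce − ace + abe − abc.
The resulting 10×5 matrix has rank 4, and its Smith normal form has invariant factors (1,1,1,1).

Computing H_k = (kernel of ∂_k) / (image of ∂_{k+1}):

  H_0: rank C_0 − rank ∂_1 = 5 − 4 = 1, and the invariant factors of ∂_1 are all 1, so H_0 = Z.
  H_1: rank ker ∂_1 − rank ∂_2 = (10 − 4) − 6 = 0, and the invariant factors of ∂_2 are all 1, so H_1 = 0.
  H_2: rank ker ∂_2 − rank ∂_3 = (10 − 6) − 4 = 0, and the invariant factors of ∂_3 are all 1, so H_2 = 0.
  H_3: rank ker ∂_3 − rank ∂_4 = (5 − 4) − 0 = 1, and there is no ∂_4, so H_3 = Z.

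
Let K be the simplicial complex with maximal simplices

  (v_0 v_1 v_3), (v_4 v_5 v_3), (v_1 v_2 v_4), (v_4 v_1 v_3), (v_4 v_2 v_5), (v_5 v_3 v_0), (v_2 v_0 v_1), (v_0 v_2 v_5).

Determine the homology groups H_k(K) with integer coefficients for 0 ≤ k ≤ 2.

Fix the vertex order v_0 < v_1 < v_2 < v_3 < v_4 < v_5 and write every simplex with vertices in increasing order. Then dim K = 2 and the simplices of K are:

  0-simplices (6): [v_0], [v_1], [v_2], [v_3], [v_4], [v_5]
  1-simplices (12): [v_0,v_1], [v_0,v_2], [v_0,v_3], [v_0,v_5], [v_1,v_2], [v_1,v_3], [v_1,v_4], [v_2,v_4], [v_2,v_5], [v_3,v_4], [v_3,v_5], [v_4,v_5]
  2-simplices (8): [v_0,v_1,v_2], [v_0,v_1,v_3], [v_0,v_2,v_5], [v_0,v_3,v_5], [v_1,v_2,v_4], [v_1,v_3,v_4], [v_2,v_4,v_5], [v_3,v_4,v_5]

so the chain groups are C_0 ≅ Z^6, C_1 ≅ Z^12, C_2 ≅ Z^8.

∂_1: C_1 → C_0 sends each edge [p,q] (with p < q) to q − p.
The 6×12 boundary matrix has rank 5 and Smith normal form diag(1,1,1,1,1).

∂_2: C_2 → C_1 sends each 2-simplex [p,q,r] to [q,r] − [p,r] + [p,q]. For instance
  ∂[v_0,v_1,v_2] = [v_1,v_2] − [v_0,v_2] + [v_0,v_1],
  ∂[v_0,v_3,v_5] = [v_3,v_5] − [v_0,v_5] + [v_0,v_3].
As a 12×8 matrix over Z this has rank 7, with invariant factors (1,1,1,1,1,1,1).

Reading off H_k = ker ∂_k / im ∂_{k+1}:

  H_0: rank C_0 − rank ∂_1 = 6 − 5 = 1, and the invariant factors of ∂_1 are all 1, so H_0 = Z.
  H_1: rank ker ∂_1 − rank ∂_2 = (12 − 5) − 7 = 0, and the invariant factors of ∂_2 are all 1, so H_1 = 0.
  H_2: rank ker ∂_2 − rank ∂_3 = (8 − 7) − 0 = 1, and there is no ∂_3, so H_2 = Z.

H_0 ≅ Z,  H_1 = 0,  H_2 ≅ Z.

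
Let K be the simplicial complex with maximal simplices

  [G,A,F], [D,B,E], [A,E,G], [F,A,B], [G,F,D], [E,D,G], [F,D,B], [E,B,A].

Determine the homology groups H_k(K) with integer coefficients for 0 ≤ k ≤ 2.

Fix the vertex order A < B < D < E < F < G and write every simplex with vertices in increasing order. Then dim K = 2 and the simplices of K are:

  0-simplices (6): A, B, D, E, F, G
  1-simplices (12): AB, AE, AF, AG, BD, BE, BF, DE, DF, DG, EG, FG
  2-simplices (8): ABE, ABF, AEG, AFG, BDE, BDF, DEG, DFG

Hence C_0 ≅ Z^6, C_1 ≅ Z^12, C_2 ≅ Z^8.

∂_1: C_1 → C_0 sends each edge [p,q] (with p < q) to q − p.
The 6×12 boundary matrix has rank 5 and Smith normal form diag(1,1,1,1,1).

∂_2: C_2 → C_1 acts by ∂[p,q,r] = [q,r] − [p,r] + [p,q]. For instance
  ∂AEG = EG − AG + AE,
  ∂ABE = BE − AE + AB.
This gives a 12×8 integer matrix of rank 7; reducing to Smith normal form yields diagonal entries (1,1,1,1,1,1,1).

Reading off H_k = ker ∂_k / im ∂_{k+1}:

  H_0: rank C_0 − rank ∂_1 = 6 − 5 = 1, and the invariant factors of ∂_1 are all 1, so H_0 = Z.
  H_1: rank ker ∂_1 − rank ∂_2 = (12 − 5) − 7 = 0, and the invariant factors of ∂_2 are all 1, so H_1 = 0.
  H_2: rank ker ∂_2 − rank ∂_3 = (8 − 7) − 0 = 1, and there is no ∂_3, so H_2 = Z.

As a check, the Euler characteristic is 6 − 12 + 8 = 2, which agrees with 1 − 0 + 1 = 2.

H_0 = Z,  H_1 = 0,  H_2 = Z.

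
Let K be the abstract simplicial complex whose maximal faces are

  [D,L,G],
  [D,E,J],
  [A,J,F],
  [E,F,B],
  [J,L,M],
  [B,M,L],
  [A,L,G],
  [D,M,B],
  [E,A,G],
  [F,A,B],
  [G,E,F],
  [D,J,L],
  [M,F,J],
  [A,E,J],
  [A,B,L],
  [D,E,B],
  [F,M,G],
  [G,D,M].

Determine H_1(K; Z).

We work with the vertex ordering A < B < D < E < F < G < J < L < M. The simplices of K, each written with vertices in increasing order, are:

  0-simplices (9): A, B, D, E, F, G, J, L, M
  1-simplices (27): AB, AE, AF, AG, AJ, AL, BD, BE, BF, BL, BM, DE, DG, DJ, DL, DM, EF, EG, EJ, FG, FJ, FM, GL, GM, JL, JM, LM
  2-simplices (18): ABF, ABL, AEG, AEJ, AFJ, AGL, BDE, BDM, BEF, BLM, DEJ, DGL, DGM, DJL, EFG, FGM, FJM, JLM

so the chain groups are C_0 ≅ Z^9, C_1 ≅ Z^27, C_2 ≅ Z^18.

Boundary ∂_1: C_1 → C_0 is given by ∂[p,q] = [q] − [p].
This gives a 9×27 integer matrix of rank 8; reducing to Smith normal form yields diagonal entries (1,1,1,1,1,1,1,1).

The boundary map ∂_2: C_2 → C_1 sends each 2-simplex [p,q,r] to [q,r] − [p,r] + [p,q]. For instance
  ∂BEF = EF − BF + BE,
  ∂AGL = GL − AL + AG.
The resulting 27×18 matrix has rank 18, and its Smith normal form has invariant factors (1,1,1,1,1,1,1,1,1,1,1,1,1,1,1,1,1,2).

Computing H_k = (kernel of ∂_k) / (image of ∂_{k+1}):

  H_1: rank ker ∂_1 − rank ∂_2 = (27 − 8) − 18 = 1, and ∂_2 has invariant factor 2 > 1, so H_1 ≅ Z ⊕ Z/2.

H_1 ≅ Z ⊕ Z/2.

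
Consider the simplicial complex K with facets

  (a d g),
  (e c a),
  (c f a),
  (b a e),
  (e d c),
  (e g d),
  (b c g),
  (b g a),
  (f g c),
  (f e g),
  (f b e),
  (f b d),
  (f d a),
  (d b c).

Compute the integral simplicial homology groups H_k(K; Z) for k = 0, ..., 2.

H_0 = Z,  H_1 = Z^2,  H_2 = Z.

K has 7 vertices, 21 edges, 14 triangles.
rank ∂_0 = 0, rank ∂_1 = 6 ⇒ b_0 = 7 − 0 − 6 = 1; all invariant factors of ∂_1 are 1 so no torsion. So H_0 = Z.
rank ∂_1 = 6, rank ∂_2 = 13 ⇒ b_1 = 21 − 6 − 13 = 2; all invariant factors of ∂_2 are 1 so no torsion. So H_1 = Z^2.
rank ∂_2 = 13, rank ∂_3 = 0 ⇒ b_2 = 14 − 13 − 0 = 1. So H_2 = Z.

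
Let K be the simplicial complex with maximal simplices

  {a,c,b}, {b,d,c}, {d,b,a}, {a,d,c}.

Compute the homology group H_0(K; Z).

K has 4 vertices, 6 edges, 4 triangles.
rank ∂_0 = 0, rank ∂_1 = 3 ⇒ b_0 = 4 − 0 − 3 = 1; all invariant factors of ∂_1 are 1 so no torsion. So H_0 = Z.

H_0 = Z.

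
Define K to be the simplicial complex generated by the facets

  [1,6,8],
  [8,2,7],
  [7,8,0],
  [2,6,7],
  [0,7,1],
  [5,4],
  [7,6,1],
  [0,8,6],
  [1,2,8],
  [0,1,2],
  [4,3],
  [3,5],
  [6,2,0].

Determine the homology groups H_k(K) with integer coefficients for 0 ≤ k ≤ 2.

H_0 ≅ Z^2,  H_1 ≅ Z ⊕ Z/2Z,  H_2 = 0.

Fix the vertex order 0 < 1 < 2 < 3 < 4 < 5 < 6 < 7 < 8 and write every simplex with vertices in increasing order. Then dim K = 2 and the simplices of K are:

  0-simplices (9): [0], [1], [2], [3], [4], [5], [6], [7], [8]
  1-simplices (18): [0,1], [0,2], [0,6], [0,7], [0,8], [1,2], [1,6], [1,7], [1,8], [2,6], [2,7], [2,8], [3,4], [3,5], [4,5], [6,7], [6,8], [7,8]
  2-simplices (10): [0,1,2], [0,1,7], [0,2,6], [0,6,8], [0,7,8], [1,2,8], [1,6,7], [1,6,8], [2,6,7], [2,7,8]

giving chain groups C_0 ≅ Z^9, C_1 ≅ Z^18, C_2 ≅ Z^10.

∂_1: C_1 → C_0 sends each edge [p,q] (with p < q) to q − p. For instance
  ∂[0,1] = [1] − [0].
As a 9×18 matrix over Z this has rank 7, with invariant factors (1,1,1,1,1,1,1).

∂_2: C_2 → C_1 maps a triangle to the signed sum of its edges. For instance
  ∂[0,1,2] = [1,2] − [0,2] + [0,1],
  ∂[2,6,7] = [6,7] − [2,7] + [2,6].
The resulting 18×10 matrix has rank 10, and its Smith normal form has invariant factors (1,1,1,1,1,1,1,1,1,2).

Reading off H_k = ker ∂_k / im ∂_{k+1}:

  H_0: rank C_0 − rank ∂_1 = 9 − 7 = 2, and the invariant factors of ∂_1 are all 1, so H_0 = Z^2.
  H_1: rank ker ∂_1 − rank ∂_2 = (18 − 7) − 10 = 1, and ∂_2 has invariant factor 2 > 1, so H_1 = Z ⊕ Z/2Z.
  H_2: rank ker ∂_2 − rank ∂_3 = (10 − 10) − 0 = 0, and there is no ∂_3, so H_2 = 0.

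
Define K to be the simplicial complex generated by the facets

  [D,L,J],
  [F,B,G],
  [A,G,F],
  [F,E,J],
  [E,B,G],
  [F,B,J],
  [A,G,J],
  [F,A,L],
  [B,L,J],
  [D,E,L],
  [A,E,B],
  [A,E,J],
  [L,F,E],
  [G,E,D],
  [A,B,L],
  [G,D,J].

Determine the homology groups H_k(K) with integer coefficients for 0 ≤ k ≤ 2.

H_0 ≅ Z,  H_1 ≅ Z^2,  H_2 ≅ Z.

Take the total order A < B < D < E < F < G < J < L on the vertex set. Then K (dimension 2) consists of the simplices:

  0-simplices (8): A, B, D, E, F, G, J, L
  1-simplices (24): AB, AE, AF, AG, AJ, AL, BE, BF, BG, BJ, BL, DE, DG, DJ, DL, EF, EG, EJ, EL, FG, FJ, FL, GJ, JL
  2-simplices (16): ABE, ABL, AEJ, AFG, AFL, AGJ, BEG, BFG, BFJ, BJL, DEG, DEL, DGJ, DJL, EFJ, EFL

giving chain groups C_0 ≅ Z^8, C_1 ≅ Z^24, C_2 ≅ Z^16.

Boundary ∂_1: C_1 → C_0 is given by ∂[p,q] = [q] − [p].
This gives a 8×24 integer matrix of rank 7; reducing to Smith normal form yields diagonal entries (1,1,1,1,1,1,1).

Boundary ∂_2: C_2 → C_1 sends each 2-simplex [p,q,r] to [q,r] − [p,r] + [p,q]. For instance
  ∂BFG = FG − BG + BF,
  ∂DGJ = GJ − DJ + DG.
As a 24×16 matrix over Z this has rank 15, with invariant factors (1,1,1,1,1,1,1,1,1,1,1,1,1,1,1).

Reading off H_k = ker ∂_k / im ∂_{k+1}:

  H_0: rank C_0 − rank ∂_1 = 8 − 7 = 1, and the invariant factors of ∂_1 are all 1, so H_0 = Z.
  H_1: rank ker ∂_1 − rank ∂_2 = (24 − 7) − 15 = 2, and the invariant factors of ∂_2 are all 1, so H_1 = Z^2.
  H_2: rank ker ∂_2 − rank ∂_3 = (16 − 15) − 0 = 1, and there is no ∂_3, so H_2 = Z.

As a check, the Euler characteristic is 8 − 24 + 16 = 0, which agrees with 1 − 2 + 1 = 0.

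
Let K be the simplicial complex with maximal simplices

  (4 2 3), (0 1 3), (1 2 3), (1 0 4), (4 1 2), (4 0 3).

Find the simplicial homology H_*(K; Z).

H_0 ≅ Z,  H_1 = 0,  H_2 ≅ Z.

Order the vertices as 0 < 1 < 2 < 3 < 4. Listing each simplex with vertices in this order, K has dimension 2 with simplices:

  0-simplices (5): [0], [1], [2], [3], [4]
  1-simplices (9): [0,1], [0,3], [0,4], [1,2], [1,3], [1,4], [2,3], [2,4], [3,4]
  2-simplices (6): [0,1,3], [0,1,4], [0,3,4], [1,2,3], [1,2,4], [2,3,4]

giving chain groups C_0 ≅ Z^5, C_1 ≅ Z^9, C_2 ≅ Z^6.

Boundary ∂_1: C_1 → C_0 is given by ∂[p,q] = [q] − [p].
This gives a 5×9 integer matrix of rank 4; reducing to Smith normal form yields diagonal entries (1,1,1,1).

Boundary ∂_2: C_2 → C_1 acts by ∂[p,q,r] = [q,r] − [p,r] + [p,q]. For instance
  ∂[0,1,4] = [1,4] − [0,4] + [0,1],
  ∂[1,2,3] = [2,3] − [1,3] + [1,2].
As a 9×6 matrix over Z this has rank 5, with invariant factors (1,1,1,1,1).

Computing H_k = (kernel of ∂_k) / (image of ∂_{k+1}):

  H_0: rank C_0 − rank ∂_1 = 5 − 4 = 1, and the invariant factors of ∂_1 are all 1, so H_0 ≅ Z.
  H_1: rank ker ∂_1 − rank ∂_2 = (9 − 4) − 5 = 0, and the invariant factors of ∂_2 are all 1, so H_1 ≅ 0.
  H_2: rank ker ∂_2 − rank ∂_3 = (6 − 5) − 0 = 1, and there is no ∂_3, so H_2 ≅ Z.

As a check, the Euler characteristic is 5 − 9 + 6 = 2, which agrees with 1 − 0 + 1 = 2.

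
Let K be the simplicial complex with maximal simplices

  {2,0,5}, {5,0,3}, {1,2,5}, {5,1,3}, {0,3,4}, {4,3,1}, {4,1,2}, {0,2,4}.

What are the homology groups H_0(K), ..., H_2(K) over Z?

H_0 = Z,  H_1 = 0,  H_2 = Z.

Take the total order 0 < 1 < 2 < 3 < 4 < 5 on the vertex set. Then K (dimension 2) consists of the simplices:

  0-simplices (6): [0], [1], [2], [3], [4], [5]
  1-simplices (12): [0,2], [0,3], [0,4], [0,5], [1,2], [1,3], [1,4], [1,5], [2,4], [2,5], [3,4], [3,5]
  2-simplices (8): [0,2,4], [0,2,5], [0,3,4], [0,3,5], [1,2,4], [1,2,5], [1,3,4], [1,3,5]

giving chain groups C_0 ≅ Z^6, C_1 ≅ Z^12, C_2 ≅ Z^8.

Boundary ∂_1: C_1 → C_0 is given by ∂[p,q] = [q] − [p]. For instance
  ∂[3,5] = [5] − [3].
The resulting 6×12 matrix has rank 5, and its Smith normal form has invariant factors (1,1,1,1,1).

The boundary map ∂_2: C_2 → C_1 maps a triangle to the signed sum of its edges. For instance
  ∂[0,3,5] = [3,5] − [0,5] + [0,3],
  ∂[1,3,5] = [3,5] − [1,5] + [1,3].
The resulting 12×8 matrix has rank 7, and its Smith normal form has invariant factors (1,1,1,1,1,1,1).

From H_k ≅ ker(∂_k) / im(∂_{k+1}) we obtain:

  H_0: rank C_0 − rank ∂_1 = 6 − 5 = 1, and the invariant factors of ∂_1 are all 1, so H_0 = Z.
  H_1: rank ker ∂_1 − rank ∂_2 = (12 − 5) − 7 = 0, and the invariant factors of ∂_2 are all 1, so H_1 = 0.
  H_2: rank ker ∂_2 − rank ∂_3 = (8 − 7) − 0 = 1, and there is no ∂_3, so H_2 = Z.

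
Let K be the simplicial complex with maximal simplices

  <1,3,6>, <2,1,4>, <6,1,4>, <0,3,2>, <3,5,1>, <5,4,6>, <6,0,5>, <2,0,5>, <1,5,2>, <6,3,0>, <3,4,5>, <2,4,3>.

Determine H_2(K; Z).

H_2 ≅ 0.

K has 7 vertices, 18 edges, 12 triangles.
rank ∂_2 = 12, rank ∂_3 = 0 ⇒ b_2 = 12 − 12 − 0 = 0. So H_2 ≅ 0.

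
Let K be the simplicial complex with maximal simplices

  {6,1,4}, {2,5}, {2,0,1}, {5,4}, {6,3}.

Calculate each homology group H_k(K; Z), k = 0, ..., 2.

H_0 ≅ Z,  H_1 ≅ Z,  H_2 = 0.

K has 7 vertices, 9 edges, 2 triangles.
rank ∂_0 = 0, rank ∂_1 = 6 ⇒ b_0 = 7 − 0 − 6 = 1; all invariant factors of ∂_1 are 1 so no torsion. So H_0 = Z.
rank ∂_1 = 6, rank ∂_2 = 2 ⇒ b_1 = 9 − 6 − 2 = 1; all invariant factors of ∂_2 are 1 so no torsion. So H_1 = Z.
rank ∂_2 = 2, rank ∂_3 = 0 ⇒ b_2 = 2 − 2 − 0 = 0. So H_2 = 0.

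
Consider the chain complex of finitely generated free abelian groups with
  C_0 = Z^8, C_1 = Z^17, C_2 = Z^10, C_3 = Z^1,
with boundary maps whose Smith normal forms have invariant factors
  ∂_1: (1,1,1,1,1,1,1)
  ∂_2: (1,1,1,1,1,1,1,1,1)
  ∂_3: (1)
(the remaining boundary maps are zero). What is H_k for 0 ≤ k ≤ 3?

H_0: b_0 = 8 − 0 − 7 = 1; torsion from ∂_1 factors > 1: none. So H_0 ≅ Z.
H_1: b_1 = 17 − 7 − 9 = 1; torsion from ∂_2 factors > 1: none. So H_1 ≅ Z.
H_2: b_2 = 10 − 9 − 1 = 0; torsion from ∂_3 factors > 1: none. So H_2 ≅ 0.
H_3: b_3 = 1 − 1 − 0 = 0; torsion from ∂_4 factors > 1: none. So H_3 ≅ 0.

H_0 ≅ Z,  H_1 ≅ Z,  H_2 = 0,  H_3 = 0.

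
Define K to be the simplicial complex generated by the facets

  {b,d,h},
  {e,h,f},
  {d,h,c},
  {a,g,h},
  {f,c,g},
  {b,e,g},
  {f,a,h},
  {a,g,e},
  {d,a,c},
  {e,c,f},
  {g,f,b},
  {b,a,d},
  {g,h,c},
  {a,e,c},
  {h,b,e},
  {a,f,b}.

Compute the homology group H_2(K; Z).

K has 8 vertices, 24 edges, 16 triangles.
rank ∂_2 = 15, rank ∂_3 = 0 ⇒ b_2 = 16 − 15 − 0 = 1. So H_2 ≅ Z.

H_2 ≅ Z.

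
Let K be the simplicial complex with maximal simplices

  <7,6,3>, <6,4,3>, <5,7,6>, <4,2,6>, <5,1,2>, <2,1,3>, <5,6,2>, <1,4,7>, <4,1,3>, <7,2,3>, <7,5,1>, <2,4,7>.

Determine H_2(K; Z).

H_2 ≅ 0.

Take the total order 1 < 2 < 3 < 4 < 5 < 6 < 7 on the vertex set. Then K (dimension 2) consists of the simplices:

  0-simplices (7): [1], [2], [3], [4], [5], [6], [7]
  1-simplices (18): [1,2], [1,3], [1,4], [1,5], [1,7], [2,3], [2,4], [2,5], [2,6], [2,7], [3,4], [3,6], [3,7], [4,6], [4,7], [5,6], [5,7], [6,7]
  2-simplices (12): [1,2,3], [1,2,5], [1,3,4], [1,4,7], [1,5,7], [2,3,7], [2,4,6], [2,4,7], [2,5,6], [3,4,6], [3,6,7], [5,6,7]

giving chain groups C_0 ≅ Z^7, C_1 ≅ Z^18, C_2 ≅ Z^12.

The boundary map ∂_1: C_1 → C_0 maps an edge to its endpoints' difference, ∂[p,q] = q − p.
The 7×18 boundary matrix has rank 6 and Smith normal form diag(1,1,1,1,1,1).

Boundary ∂_2: C_2 → C_1 maps a triangle to the signed sum of its edges. For instance
  ∂[1,2,3] = [2,3] − [1,3] + [1,2],
  ∂[1,4,7] = [4,7] − [1,7] + [1,4].
The 18×12 boundary matrix has rank 12 and Smith normal form diag(1,1,1,1,1,1,1,1,1,1,1,2).

From H_k ≅ ker(∂_k) / im(∂_{k+1}) we obtain:

  H_2: rank ker ∂_2 − rank ∂_3 = (12 − 12) − 0 = 0, and there is no ∂_3, so H_2 ≅ 0.

(K is a triangulation of the real projective plane RP^2.)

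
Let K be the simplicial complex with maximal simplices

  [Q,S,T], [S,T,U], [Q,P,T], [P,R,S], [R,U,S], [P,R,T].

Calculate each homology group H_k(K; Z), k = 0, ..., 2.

Order the vertices as P < Q < R < S < T < U. Listing each simplex with vertices in this order, K has dimension 2 with simplices:

  0-simplices (6): P, Q, R, S, T, U
  1-simplices (12): PQ, PR, PS, PT, QS, QT, RS, RT, RU, ST, SU, TU
  2-simplices (6): PQT, PRS, PRT, QST, RSU, STU

Hence C_0 ≅ Z^6, C_1 ≅ Z^12, C_2 ≅ Z^6.

Boundary ∂_1: C_1 → C_0 sends each edge [p,q] (with p < q) to q − p.
As a 6×12 matrix over Z this has rank 5, with invariant factors (1,1,1,1,1).

Boundary ∂_2: C_2 → C_1 sends each 2-simplex [p,q,r] to [q,r] − [p,r] + [p,q]. For instance
  ∂PRS = RS − PS + PR,
  ∂PQT = QT − PT + PQ.
The 12×6 boundary matrix has rank 6 and Smith normal form diag(1,1,1,1,1,1).

Computing H_k = (kernel of ∂_k) / (image of ∂_{k+1}):

  H_0: rank C_0 − rank ∂_1 = 6 − 5 = 1, and the invariant factors of ∂_1 are all 1, so H_0 ≅ Z.
  H_1: rank ker ∂_1 − rank ∂_2 = (12 − 5) − 6 = 1, and the invariant factors of ∂_2 are all 1, so H_1 ≅ Z.
  H_2: rank ker ∂_2 − rank ∂_3 = (6 − 6) − 0 = 0, and there is no ∂_3, so H_2 ≅ 0.

(K is a triangulation of the cylinder S^1 x I.)

H_0 ≅ Z,  H_1 ≅ Z,  H_2 = 0.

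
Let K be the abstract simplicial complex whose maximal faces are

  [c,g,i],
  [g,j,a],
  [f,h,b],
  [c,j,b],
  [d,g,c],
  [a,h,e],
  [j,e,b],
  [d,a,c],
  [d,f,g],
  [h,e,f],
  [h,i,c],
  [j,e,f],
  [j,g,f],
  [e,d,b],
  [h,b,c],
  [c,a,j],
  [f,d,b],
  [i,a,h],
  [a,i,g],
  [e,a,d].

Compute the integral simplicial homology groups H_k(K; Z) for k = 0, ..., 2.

H_0 ≅ Z,  H_1 ≅ Z ⊕ Z/2Z,  H_2 = 0.

Fix the vertex order a < b < c < d < e < f < g < h < i < j and write every simplex with vertices in increasing order. Then dim K = 2 and the simplices of K are:

  0-simplices (10): a, b, c, d, e, f, g, h, i, j
  1-simplices (30): ac, ad, ae, ag, ah, ai, aj, bc, bd, be, bf, bh, bj, cd, cg, ch, ci, cj, de, df, dg, ef, eh, ej, fg, fh, fj, gi, gj, hi
  2-simplices (20): acd, acj, ade, aeh, agi, agj, ahi, bch, bcj, bde, bdf, bej, bfh, cdg, cgi, chi, dfg, efh, efj, fgj

so the chain groups are C_0 ≅ Z^10, C_1 ≅ Z^30, C_2 ≅ Z^20.

∂_1: C_1 → C_0 sends each edge [p,q] (with p < q) to q − p. For instance
  ∂ef = f − e.
The resulting 10×30 matrix has rank 9, and its Smith normal form has invariant factors (1,1,1,1,1,1,1,1,1).

Boundary ∂_2: C_2 → C_1 maps a triangle to the signed sum of its edges. For instance
  ∂cgi = gi − ci + cg,
  ∂efh = fh − eh + ef.
The resulting 30×20 matrix has rank 20, and its Smith normal form has invariant factors (1,1,1,1,1,1,1,1,1,1,1,1,1,1,1,1,1,1,1,2).

Reading off H_k = ker ∂_k / im ∂_{k+1}:

  H_0: rank C_0 − rank ∂_1 = 10 − 9 = 1, and the invariant factors of ∂_1 are all 1, so H_0 = Z.
  H_1: rank ker ∂_1 − rank ∂_2 = (30 − 9) − 20 = 1, and ∂_2 has invariant factor 2 > 1, so H_1 = Z ⊕ Z/2Z.
  H_2: rank ker ∂_2 − rank ∂_3 = (20 − 20) − 0 = 0, and there is no ∂_3, so H_2 = 0.

As a check, the Euler characteristic is 10 − 30 + 20 = 0, which agrees with 1 − 1 + 0 = 0.
(K is a triangulation of the Klein bottle.)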